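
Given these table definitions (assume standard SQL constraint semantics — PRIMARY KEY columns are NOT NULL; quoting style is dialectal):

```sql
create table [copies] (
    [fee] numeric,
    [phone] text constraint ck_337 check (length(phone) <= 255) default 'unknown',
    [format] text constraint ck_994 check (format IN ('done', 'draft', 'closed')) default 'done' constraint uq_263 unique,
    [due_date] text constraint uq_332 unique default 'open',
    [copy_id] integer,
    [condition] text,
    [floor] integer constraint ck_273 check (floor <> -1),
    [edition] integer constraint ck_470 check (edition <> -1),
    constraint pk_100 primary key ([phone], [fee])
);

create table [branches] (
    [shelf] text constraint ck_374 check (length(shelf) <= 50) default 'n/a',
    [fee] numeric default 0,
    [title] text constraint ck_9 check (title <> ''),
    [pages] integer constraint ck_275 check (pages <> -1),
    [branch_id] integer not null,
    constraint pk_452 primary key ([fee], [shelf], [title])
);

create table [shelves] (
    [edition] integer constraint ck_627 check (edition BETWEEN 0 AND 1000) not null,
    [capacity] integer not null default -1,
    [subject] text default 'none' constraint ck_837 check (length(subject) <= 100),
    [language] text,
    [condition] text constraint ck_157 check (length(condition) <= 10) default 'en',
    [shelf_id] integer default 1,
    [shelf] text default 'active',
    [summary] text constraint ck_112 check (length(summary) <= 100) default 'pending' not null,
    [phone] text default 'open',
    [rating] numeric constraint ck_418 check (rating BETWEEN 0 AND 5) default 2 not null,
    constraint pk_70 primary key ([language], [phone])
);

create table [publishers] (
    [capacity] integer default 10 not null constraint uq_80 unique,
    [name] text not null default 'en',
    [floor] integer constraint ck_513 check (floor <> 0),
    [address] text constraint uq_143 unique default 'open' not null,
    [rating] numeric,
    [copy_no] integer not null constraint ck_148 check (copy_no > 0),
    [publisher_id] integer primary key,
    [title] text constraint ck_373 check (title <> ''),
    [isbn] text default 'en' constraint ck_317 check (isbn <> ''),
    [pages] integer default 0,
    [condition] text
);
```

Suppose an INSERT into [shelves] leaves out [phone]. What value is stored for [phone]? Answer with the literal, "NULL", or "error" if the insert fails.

phone has an explicit DEFAULT 'open'.
When the column is omitted from an INSERT, that default is used.

'open'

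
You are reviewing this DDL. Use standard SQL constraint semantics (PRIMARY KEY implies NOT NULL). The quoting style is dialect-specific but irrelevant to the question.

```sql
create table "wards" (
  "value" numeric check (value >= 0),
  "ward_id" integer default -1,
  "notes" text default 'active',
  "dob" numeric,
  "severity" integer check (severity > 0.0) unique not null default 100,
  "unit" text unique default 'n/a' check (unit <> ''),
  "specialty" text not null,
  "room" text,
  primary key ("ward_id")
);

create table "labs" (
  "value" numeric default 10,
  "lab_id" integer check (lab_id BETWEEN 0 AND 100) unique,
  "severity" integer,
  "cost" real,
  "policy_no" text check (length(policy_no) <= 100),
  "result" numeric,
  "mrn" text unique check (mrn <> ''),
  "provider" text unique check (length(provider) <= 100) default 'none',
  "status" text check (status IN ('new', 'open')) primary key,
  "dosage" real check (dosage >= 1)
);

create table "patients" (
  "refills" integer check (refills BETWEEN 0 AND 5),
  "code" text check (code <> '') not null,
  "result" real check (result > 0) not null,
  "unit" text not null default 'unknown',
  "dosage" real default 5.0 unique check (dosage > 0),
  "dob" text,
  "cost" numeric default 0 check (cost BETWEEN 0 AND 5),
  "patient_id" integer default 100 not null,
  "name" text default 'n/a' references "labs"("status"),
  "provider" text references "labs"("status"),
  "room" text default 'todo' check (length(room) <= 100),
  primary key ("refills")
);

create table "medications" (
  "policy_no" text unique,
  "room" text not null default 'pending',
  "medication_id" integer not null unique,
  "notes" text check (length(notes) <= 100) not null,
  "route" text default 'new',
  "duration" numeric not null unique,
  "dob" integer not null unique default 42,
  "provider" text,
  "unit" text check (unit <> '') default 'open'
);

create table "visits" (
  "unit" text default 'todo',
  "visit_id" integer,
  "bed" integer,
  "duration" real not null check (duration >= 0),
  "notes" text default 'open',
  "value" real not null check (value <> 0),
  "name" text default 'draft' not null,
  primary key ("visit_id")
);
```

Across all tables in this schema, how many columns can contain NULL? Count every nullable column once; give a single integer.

27

wards: 5 nullable (value, notes, dob, unit, room — PK (ward_id) and explicit NOT NULL columns excluded).
labs: 9 nullable (value, lab_id, severity, cost, policy_no, result, mrn, provider, dosage — PK (status) and explicit NOT NULL columns excluded).
patients: 6 nullable (dosage, dob, cost, name, provider, room — PK (refills) and explicit NOT NULL columns excluded).
medications: 4 nullable (policy_no, route, provider, unit — PK none and explicit NOT NULL columns excluded).
visits: 3 nullable (unit, bed, notes — PK (visit_id) and explicit NOT NULL columns excluded).
Total: 5 + 9 + 6 + 4 + 3 = 27.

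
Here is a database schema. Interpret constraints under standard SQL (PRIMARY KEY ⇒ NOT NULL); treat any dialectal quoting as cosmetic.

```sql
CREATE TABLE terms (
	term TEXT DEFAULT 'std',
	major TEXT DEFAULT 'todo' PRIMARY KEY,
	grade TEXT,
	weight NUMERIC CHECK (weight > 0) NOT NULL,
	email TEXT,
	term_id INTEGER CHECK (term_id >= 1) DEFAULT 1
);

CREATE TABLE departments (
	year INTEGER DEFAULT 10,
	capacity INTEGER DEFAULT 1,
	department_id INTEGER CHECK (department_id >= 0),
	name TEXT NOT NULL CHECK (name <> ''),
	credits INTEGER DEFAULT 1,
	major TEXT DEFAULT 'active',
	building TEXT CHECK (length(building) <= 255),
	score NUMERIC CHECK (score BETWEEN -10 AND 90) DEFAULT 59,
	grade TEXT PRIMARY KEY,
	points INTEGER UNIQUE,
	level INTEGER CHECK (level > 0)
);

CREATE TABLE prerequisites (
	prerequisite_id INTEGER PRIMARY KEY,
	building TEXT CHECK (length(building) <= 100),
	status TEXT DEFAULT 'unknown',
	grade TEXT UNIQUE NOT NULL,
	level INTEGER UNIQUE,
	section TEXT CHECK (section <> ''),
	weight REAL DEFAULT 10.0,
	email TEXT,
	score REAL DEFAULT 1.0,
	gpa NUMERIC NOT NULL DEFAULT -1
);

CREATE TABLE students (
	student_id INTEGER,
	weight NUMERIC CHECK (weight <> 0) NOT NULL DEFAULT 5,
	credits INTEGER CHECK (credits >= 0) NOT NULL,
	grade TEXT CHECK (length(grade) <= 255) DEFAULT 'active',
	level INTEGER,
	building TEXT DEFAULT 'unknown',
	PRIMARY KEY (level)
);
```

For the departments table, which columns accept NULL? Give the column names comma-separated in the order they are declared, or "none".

- year: DEFAULT only fills an omitted column; an explicit NULL is still allowed → nullable.
- capacity: DEFAULT only fills an omitted column; an explicit NULL is still allowed → nullable.
- department_id: CHECK does not forbid NULL (a CHECK constraint passes when its expression is NULL) → nullable.
- name: declared NOT NULL → not nullable.
- credits: DEFAULT only fills an omitted column; an explicit NULL is still allowed → nullable.
- major: DEFAULT only fills an omitted column; an explicit NULL is still allowed → nullable.
- building: CHECK does not forbid NULL (a CHECK constraint passes when its expression is NULL) → nullable.
- score: CHECK does not forbid NULL (a CHECK constraint passes when its expression is NULL) → nullable.
- grade: part of the PRIMARY KEY, which implies NOT NULL → not nullable.
- points: UNIQUE does not imply NOT NULL → nullable.
- level: CHECK does not forbid NULL (a CHECK constraint passes when its expression is NULL) → nullable.

year, capacity, department_id, credits, major, building, score, points, level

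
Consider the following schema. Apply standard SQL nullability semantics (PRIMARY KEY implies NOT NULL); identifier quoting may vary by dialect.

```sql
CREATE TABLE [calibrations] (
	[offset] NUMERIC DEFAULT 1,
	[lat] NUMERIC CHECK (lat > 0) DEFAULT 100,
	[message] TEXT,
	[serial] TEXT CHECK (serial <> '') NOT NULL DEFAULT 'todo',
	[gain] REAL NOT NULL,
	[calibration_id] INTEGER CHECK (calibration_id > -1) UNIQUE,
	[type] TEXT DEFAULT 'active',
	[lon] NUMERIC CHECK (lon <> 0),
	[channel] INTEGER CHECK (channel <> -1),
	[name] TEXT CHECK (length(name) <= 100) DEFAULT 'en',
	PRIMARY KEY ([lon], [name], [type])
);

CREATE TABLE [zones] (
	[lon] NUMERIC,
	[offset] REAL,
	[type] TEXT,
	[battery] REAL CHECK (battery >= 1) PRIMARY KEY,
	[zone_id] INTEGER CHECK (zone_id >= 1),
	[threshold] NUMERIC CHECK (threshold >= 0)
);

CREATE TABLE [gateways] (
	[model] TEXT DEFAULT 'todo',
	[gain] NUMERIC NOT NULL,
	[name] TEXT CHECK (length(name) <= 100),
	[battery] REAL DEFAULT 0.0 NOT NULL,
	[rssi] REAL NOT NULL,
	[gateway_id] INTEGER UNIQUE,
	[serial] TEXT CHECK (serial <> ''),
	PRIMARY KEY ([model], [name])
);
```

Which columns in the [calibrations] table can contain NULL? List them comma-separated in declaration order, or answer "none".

offset, lat, message, calibration_id, channel

- offset: DEFAULT only fills an omitted column; an explicit NULL is still allowed → nullable.
- lat: CHECK does not forbid NULL (a CHECK constraint passes when its expression is NULL) → nullable.
- message: no NOT NULL constraint applies → nullable.
- serial: declared NOT NULL → not nullable.
- gain: declared NOT NULL → not nullable.
- calibration_id: CHECK does not forbid NULL (a CHECK constraint passes when its expression is NULL) → nullable.
- type: part of the PRIMARY KEY, which implies NOT NULL → not nullable.
- lon: part of the PRIMARY KEY, which implies NOT NULL → not nullable.
- channel: CHECK does not forbid NULL (a CHECK constraint passes when its expression is NULL) → nullable.
- name: part of the PRIMARY KEY, which implies NOT NULL → not nullable.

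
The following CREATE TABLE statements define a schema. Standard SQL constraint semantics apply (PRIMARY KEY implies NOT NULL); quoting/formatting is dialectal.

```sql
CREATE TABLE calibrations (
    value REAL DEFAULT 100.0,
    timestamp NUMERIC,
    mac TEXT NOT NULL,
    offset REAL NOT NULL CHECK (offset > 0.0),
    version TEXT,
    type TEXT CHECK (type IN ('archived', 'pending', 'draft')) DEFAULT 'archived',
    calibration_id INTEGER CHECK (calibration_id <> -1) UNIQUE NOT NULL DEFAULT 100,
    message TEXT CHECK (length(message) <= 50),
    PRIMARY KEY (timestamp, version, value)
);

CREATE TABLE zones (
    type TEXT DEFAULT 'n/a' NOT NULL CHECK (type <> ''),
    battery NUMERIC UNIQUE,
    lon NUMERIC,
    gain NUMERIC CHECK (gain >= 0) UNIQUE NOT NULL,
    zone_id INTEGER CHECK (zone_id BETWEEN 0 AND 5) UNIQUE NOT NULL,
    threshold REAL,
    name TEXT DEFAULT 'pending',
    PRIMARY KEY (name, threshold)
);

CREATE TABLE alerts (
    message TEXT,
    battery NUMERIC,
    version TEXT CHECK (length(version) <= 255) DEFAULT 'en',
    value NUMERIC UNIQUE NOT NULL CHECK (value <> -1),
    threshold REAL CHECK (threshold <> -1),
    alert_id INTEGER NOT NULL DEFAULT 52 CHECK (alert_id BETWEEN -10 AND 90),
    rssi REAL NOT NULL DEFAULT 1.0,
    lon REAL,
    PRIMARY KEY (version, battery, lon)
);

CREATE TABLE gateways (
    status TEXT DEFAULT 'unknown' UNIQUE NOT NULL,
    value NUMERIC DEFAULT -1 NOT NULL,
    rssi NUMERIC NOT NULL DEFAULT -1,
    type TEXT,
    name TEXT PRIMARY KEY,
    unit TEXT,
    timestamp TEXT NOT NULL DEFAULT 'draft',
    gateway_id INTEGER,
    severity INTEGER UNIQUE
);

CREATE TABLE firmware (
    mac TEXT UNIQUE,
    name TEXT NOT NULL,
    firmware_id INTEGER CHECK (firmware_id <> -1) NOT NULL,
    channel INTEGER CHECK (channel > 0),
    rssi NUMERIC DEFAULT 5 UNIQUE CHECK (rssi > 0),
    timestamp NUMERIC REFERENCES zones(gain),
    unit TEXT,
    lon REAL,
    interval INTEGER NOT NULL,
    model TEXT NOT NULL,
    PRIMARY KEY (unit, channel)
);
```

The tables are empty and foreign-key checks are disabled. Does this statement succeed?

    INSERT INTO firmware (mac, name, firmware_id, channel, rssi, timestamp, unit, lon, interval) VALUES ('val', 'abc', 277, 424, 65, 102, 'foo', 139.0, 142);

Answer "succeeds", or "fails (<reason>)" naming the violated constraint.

model is omitted from the column list and has no DEFAULT, so it would receive NULL.
But model is declared NOT NULL.

fails (NOT NULL on model)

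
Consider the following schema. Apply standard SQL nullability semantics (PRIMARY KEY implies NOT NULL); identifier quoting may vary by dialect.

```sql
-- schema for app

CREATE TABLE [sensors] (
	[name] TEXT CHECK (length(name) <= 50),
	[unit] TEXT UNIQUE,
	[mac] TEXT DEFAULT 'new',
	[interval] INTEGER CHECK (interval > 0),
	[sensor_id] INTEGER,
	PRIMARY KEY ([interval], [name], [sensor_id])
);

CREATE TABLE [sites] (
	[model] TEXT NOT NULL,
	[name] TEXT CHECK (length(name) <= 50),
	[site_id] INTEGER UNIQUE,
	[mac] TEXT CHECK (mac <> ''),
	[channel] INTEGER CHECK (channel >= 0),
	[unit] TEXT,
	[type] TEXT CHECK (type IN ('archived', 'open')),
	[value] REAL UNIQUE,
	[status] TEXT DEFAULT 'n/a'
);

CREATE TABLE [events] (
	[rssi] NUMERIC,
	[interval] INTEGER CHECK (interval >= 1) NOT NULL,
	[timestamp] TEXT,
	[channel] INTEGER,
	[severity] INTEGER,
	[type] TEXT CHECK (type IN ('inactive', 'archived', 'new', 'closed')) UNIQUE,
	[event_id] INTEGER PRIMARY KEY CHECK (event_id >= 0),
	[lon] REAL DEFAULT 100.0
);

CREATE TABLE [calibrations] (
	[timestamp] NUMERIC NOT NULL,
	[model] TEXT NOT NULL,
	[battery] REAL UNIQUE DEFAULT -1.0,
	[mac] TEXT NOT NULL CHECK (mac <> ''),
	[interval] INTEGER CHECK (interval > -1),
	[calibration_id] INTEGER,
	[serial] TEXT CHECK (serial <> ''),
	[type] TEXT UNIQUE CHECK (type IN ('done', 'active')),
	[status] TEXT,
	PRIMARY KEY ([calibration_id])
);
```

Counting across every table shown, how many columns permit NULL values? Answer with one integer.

21

sensors: 2 nullable (unit, mac — PK (interval, name, sensor_id) and explicit NOT NULL columns excluded).
sites: 8 nullable (name, site_id, mac, channel, unit, type, value, status — PK none and explicit NOT NULL columns excluded).
events: 6 nullable (rssi, timestamp, channel, severity, type, lon — PK (event_id) and explicit NOT NULL columns excluded).
calibrations: 5 nullable (battery, interval, serial, type, status — PK (calibration_id) and explicit NOT NULL columns excluded).
Total: 2 + 8 + 6 + 5 = 21.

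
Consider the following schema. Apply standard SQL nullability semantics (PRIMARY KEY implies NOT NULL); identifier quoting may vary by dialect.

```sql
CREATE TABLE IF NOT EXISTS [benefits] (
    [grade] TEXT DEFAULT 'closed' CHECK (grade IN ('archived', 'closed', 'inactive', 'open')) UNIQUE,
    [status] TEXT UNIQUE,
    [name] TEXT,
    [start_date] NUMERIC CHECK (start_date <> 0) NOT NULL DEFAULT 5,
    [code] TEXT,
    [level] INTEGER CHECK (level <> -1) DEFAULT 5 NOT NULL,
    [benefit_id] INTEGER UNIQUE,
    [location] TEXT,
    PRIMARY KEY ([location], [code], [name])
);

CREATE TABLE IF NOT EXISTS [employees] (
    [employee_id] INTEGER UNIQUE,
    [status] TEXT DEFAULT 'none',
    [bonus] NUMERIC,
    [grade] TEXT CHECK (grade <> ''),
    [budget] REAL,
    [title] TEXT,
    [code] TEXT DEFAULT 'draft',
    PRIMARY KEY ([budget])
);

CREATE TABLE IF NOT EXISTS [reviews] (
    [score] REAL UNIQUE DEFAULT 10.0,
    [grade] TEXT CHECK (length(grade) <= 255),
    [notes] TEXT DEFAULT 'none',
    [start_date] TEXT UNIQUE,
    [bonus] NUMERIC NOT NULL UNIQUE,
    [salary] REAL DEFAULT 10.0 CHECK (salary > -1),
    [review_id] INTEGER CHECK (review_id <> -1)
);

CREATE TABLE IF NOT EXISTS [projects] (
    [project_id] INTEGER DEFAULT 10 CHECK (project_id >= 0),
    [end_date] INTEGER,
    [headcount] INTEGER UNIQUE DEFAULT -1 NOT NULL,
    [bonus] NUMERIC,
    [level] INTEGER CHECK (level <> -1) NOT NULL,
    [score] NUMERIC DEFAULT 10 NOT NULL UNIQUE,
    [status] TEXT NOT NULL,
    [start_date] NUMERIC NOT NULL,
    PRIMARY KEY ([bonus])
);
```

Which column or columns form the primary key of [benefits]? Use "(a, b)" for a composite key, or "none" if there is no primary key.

(location, code, name)

A table-level PRIMARY KEY clause names 3 columns: location, code, name.
This is a composite key — the combination is unique, not each column individually.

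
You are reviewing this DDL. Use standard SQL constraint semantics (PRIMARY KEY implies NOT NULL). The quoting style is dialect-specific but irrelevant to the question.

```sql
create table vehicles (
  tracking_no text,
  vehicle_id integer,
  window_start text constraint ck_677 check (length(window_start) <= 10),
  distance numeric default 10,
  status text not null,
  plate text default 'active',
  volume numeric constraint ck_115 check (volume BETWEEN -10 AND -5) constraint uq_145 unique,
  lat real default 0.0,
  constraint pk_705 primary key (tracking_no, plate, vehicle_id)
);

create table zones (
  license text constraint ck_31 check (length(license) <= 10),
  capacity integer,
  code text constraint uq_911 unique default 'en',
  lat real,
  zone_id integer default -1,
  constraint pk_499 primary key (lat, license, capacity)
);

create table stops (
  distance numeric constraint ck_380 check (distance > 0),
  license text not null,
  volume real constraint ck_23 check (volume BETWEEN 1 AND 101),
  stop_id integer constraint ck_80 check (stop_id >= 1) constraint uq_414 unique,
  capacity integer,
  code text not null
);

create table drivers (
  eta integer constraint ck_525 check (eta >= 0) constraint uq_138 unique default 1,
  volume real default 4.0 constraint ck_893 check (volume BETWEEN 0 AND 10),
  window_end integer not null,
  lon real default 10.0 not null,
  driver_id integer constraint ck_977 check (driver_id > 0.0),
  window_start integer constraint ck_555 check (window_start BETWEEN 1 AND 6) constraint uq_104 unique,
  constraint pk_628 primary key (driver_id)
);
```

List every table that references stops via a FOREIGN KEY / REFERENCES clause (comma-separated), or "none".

none

No REFERENCES clause anywhere in the schema names stops.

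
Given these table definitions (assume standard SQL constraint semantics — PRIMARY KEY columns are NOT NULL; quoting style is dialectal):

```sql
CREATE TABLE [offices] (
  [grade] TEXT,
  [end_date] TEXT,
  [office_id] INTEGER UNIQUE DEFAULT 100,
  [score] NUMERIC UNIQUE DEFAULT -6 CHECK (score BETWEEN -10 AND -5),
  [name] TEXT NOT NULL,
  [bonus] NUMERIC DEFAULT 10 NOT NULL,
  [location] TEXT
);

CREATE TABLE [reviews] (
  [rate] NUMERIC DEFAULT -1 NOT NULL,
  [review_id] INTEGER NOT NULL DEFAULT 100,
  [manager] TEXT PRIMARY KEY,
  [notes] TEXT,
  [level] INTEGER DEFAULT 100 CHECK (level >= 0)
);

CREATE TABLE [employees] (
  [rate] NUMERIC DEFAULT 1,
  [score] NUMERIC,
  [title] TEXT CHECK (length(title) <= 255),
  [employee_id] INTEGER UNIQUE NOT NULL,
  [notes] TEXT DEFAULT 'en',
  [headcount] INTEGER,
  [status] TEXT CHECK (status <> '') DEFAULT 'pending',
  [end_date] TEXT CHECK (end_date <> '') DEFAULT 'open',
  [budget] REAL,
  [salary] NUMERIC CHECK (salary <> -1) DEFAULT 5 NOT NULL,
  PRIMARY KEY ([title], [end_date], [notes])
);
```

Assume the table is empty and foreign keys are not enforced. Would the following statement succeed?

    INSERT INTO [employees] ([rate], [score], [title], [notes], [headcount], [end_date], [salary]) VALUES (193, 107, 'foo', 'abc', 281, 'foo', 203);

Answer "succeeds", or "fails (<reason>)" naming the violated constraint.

employee_id is omitted from the column list and has no DEFAULT, so it would receive NULL.
But employee_id is declared NOT NULL.

fails (NOT NULL on employee_id)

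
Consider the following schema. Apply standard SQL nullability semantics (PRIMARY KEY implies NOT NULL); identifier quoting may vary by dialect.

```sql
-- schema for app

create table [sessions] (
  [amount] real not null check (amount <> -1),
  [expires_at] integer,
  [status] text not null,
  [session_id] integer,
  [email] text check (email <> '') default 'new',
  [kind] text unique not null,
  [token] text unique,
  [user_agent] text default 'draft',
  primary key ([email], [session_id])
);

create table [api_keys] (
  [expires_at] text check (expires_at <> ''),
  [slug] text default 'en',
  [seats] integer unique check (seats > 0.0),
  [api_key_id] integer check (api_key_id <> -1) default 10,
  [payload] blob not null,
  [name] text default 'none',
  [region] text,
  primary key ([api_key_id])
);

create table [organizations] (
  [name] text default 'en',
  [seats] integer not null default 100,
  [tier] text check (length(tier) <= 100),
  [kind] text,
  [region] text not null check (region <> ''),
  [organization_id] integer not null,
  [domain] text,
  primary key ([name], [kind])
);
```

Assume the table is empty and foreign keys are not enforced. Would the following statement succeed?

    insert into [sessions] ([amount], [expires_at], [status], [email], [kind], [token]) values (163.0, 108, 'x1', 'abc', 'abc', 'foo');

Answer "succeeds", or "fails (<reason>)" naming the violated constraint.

fails (NOT NULL on session_id)

session_id is omitted from the column list and has no DEFAULT, so it would receive NULL.
But session_id is part of the PRIMARY KEY (implied NOT NULL).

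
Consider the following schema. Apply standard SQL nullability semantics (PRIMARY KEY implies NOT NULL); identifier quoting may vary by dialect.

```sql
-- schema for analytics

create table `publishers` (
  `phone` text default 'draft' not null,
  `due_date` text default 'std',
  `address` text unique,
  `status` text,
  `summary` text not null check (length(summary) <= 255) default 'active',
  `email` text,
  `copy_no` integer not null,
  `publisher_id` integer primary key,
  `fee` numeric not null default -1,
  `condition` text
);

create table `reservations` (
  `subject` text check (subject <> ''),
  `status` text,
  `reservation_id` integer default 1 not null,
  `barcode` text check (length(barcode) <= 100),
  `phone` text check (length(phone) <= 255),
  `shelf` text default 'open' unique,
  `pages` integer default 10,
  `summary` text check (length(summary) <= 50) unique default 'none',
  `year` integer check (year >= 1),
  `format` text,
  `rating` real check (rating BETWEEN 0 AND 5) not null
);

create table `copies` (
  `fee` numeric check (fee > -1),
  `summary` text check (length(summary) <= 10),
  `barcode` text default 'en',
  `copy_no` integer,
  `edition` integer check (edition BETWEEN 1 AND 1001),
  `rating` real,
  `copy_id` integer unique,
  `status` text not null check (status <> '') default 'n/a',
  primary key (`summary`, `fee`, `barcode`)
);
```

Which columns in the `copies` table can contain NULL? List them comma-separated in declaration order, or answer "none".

copy_no, edition, rating, copy_id

- fee: part of the PRIMARY KEY, which implies NOT NULL → not nullable.
- summary: part of the PRIMARY KEY, which implies NOT NULL → not nullable.
- barcode: part of the PRIMARY KEY, which implies NOT NULL → not nullable.
- copy_no: no NOT NULL constraint applies → nullable.
- edition: CHECK does not forbid NULL (a CHECK constraint passes when its expression is NULL) → nullable.
- rating: no NOT NULL constraint applies → nullable.
- copy_id: UNIQUE does not imply NOT NULL → nullable.
- status: declared NOT NULL → not nullable.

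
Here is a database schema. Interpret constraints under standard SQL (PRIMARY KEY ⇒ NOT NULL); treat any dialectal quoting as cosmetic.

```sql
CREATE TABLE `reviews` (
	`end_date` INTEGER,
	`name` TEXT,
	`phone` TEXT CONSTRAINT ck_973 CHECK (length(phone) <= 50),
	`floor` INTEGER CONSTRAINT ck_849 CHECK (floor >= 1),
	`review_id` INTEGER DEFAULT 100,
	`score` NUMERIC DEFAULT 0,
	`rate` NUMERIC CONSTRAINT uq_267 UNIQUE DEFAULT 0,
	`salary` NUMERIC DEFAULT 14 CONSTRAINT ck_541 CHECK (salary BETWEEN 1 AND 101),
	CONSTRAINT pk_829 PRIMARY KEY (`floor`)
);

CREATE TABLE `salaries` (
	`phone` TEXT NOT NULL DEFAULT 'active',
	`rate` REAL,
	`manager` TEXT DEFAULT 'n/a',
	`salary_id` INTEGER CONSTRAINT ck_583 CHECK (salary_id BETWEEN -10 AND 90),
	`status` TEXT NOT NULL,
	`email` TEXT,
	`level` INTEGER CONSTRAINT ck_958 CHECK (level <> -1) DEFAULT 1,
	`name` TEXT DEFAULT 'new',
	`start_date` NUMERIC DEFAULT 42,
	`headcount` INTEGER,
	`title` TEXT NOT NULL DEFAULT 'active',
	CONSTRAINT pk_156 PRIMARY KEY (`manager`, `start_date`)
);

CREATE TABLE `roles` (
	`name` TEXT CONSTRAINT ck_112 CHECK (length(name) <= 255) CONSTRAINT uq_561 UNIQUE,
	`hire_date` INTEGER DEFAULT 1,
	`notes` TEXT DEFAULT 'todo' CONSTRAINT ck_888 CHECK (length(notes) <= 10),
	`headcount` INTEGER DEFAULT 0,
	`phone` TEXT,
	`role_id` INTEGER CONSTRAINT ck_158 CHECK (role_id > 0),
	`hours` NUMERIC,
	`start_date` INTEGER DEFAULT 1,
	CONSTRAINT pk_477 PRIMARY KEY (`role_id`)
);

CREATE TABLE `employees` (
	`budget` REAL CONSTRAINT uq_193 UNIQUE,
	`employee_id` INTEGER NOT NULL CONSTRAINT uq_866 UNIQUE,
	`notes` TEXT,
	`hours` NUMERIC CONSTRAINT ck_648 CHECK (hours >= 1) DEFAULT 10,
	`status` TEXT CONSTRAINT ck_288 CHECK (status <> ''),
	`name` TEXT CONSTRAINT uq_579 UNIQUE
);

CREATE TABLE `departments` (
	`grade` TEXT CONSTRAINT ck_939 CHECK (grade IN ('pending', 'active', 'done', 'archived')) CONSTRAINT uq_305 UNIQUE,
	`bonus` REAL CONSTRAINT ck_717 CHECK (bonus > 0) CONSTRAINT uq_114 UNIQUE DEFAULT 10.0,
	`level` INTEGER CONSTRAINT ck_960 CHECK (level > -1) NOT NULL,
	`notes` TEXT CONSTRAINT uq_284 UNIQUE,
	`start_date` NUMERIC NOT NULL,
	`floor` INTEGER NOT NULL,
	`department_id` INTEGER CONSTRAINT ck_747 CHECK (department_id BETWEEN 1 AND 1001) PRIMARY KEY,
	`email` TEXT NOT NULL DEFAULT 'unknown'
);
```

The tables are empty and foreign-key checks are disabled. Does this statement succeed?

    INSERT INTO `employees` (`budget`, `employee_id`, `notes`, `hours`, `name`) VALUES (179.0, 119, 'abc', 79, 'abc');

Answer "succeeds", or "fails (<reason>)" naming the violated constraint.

NOT NULL columns: employee_id is supplied.
CHECK constraints: 79 satisfies (hours >= 1).
No constraint is violated.

succeeds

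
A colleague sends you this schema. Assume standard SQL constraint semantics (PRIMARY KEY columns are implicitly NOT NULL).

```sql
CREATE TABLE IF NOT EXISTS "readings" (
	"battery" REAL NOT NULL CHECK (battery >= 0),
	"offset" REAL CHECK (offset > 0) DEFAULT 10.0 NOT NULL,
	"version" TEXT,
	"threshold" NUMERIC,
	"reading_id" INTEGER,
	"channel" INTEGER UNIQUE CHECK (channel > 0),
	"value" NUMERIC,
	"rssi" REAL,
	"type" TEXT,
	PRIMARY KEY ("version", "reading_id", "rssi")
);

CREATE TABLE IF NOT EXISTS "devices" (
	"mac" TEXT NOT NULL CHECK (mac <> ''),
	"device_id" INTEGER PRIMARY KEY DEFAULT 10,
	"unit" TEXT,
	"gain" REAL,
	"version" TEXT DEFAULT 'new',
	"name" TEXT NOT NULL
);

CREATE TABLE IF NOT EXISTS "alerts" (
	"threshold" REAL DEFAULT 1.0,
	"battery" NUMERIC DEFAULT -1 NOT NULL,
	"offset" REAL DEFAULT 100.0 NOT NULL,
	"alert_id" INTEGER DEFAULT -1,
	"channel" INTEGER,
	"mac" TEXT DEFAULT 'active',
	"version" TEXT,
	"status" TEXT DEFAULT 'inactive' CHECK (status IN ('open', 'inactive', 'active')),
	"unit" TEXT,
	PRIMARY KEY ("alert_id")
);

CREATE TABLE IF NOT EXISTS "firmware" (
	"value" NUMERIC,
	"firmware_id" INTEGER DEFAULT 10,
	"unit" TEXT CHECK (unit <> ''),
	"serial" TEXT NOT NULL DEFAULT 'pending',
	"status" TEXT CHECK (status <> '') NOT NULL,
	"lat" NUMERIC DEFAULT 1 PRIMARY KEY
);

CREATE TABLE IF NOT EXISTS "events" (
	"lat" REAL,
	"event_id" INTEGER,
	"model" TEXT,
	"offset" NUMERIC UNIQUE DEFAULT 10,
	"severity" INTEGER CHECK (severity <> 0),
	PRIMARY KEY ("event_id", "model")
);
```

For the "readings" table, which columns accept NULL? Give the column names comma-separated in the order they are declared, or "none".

- battery: declared NOT NULL → not nullable.
- offset: declared NOT NULL → not nullable.
- version: part of the PRIMARY KEY, which implies NOT NULL → not nullable.
- threshold: no NOT NULL constraint applies → nullable.
- reading_id: part of the PRIMARY KEY, which implies NOT NULL → not nullable.
- channel: CHECK does not forbid NULL (a CHECK constraint passes when its expression is NULL) → nullable.
- value: no NOT NULL constraint applies → nullable.
- rssi: part of the PRIMARY KEY, which implies NOT NULL → not nullable.
- type: no NOT NULL constraint applies → nullable.

threshold, channel, value, type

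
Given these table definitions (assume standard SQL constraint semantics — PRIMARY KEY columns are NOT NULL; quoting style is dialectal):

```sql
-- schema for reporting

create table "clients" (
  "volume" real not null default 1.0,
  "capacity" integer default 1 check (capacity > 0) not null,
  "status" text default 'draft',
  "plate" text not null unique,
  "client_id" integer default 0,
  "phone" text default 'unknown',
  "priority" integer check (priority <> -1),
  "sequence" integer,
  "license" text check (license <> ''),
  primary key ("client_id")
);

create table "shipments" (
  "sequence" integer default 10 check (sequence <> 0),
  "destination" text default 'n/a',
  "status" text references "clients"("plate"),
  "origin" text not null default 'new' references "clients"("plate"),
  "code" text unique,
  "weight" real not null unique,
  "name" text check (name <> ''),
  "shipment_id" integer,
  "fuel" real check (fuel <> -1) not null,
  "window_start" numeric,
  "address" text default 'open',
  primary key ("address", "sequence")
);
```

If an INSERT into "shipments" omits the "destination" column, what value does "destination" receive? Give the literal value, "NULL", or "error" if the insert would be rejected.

destination has an explicit DEFAULT 'n/a'.
When the column is omitted from an INSERT, that default is used.

'n/a'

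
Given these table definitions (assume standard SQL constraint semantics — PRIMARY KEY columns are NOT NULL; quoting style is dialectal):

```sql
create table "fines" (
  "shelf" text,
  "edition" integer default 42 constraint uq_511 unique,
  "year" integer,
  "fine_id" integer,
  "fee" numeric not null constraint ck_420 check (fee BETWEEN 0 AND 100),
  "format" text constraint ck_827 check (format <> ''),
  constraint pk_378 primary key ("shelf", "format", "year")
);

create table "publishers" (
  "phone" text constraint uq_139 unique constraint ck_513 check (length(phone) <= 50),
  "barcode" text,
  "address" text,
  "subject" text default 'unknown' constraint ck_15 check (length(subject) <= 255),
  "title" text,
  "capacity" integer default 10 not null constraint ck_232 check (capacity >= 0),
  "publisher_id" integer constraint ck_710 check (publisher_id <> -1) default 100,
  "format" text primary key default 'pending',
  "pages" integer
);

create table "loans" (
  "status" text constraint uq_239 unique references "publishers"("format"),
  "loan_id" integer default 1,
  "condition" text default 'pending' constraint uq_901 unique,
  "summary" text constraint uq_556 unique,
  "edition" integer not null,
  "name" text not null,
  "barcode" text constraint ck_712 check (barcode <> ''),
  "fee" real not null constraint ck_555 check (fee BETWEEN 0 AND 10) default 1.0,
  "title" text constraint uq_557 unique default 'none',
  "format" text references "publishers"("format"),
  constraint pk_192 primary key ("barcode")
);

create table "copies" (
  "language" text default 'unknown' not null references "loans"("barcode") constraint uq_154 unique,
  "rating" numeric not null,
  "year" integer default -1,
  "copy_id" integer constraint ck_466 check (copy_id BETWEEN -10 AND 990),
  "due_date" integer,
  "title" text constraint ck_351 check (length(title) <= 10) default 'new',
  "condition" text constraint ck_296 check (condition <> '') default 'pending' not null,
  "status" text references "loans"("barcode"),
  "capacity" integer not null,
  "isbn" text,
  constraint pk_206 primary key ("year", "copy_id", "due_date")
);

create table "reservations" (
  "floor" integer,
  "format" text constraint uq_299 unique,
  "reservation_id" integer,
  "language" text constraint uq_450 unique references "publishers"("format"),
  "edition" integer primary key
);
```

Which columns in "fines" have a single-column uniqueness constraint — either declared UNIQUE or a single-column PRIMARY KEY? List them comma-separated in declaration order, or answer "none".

- shelf: part of a composite PRIMARY KEY — only the tuple is unique, not this column on its own.
- edition: declared UNIQUE → unique.
- year: part of a composite PRIMARY KEY — only the tuple is unique, not this column on its own.
- fine_id: no UNIQUE or single-column PK constraint.
- fee: no UNIQUE or single-column PK constraint.
- format: part of a composite PRIMARY KEY — only the tuple is unique, not this column on its own.

edition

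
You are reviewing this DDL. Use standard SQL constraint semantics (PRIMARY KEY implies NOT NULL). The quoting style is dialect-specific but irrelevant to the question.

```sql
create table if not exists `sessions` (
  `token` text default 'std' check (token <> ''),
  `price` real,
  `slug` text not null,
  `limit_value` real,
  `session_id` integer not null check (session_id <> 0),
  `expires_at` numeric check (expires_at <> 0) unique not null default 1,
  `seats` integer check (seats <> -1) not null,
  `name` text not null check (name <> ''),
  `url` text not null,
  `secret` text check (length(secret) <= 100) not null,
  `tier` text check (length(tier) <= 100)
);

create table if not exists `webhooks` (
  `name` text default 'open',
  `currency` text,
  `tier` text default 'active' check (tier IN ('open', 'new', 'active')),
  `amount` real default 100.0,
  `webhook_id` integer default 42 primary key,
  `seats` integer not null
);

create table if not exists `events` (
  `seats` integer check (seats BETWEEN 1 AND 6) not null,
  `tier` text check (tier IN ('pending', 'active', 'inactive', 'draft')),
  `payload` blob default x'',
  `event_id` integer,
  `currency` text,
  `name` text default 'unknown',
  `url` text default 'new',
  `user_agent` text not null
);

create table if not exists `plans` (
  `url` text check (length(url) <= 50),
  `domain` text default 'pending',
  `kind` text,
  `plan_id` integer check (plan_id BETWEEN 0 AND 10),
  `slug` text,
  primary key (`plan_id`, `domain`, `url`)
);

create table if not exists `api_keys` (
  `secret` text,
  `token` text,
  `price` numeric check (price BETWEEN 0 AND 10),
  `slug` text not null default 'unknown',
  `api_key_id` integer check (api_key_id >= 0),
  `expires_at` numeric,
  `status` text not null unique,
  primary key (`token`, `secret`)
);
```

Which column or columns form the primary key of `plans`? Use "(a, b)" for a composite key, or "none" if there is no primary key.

A table-level PRIMARY KEY clause names 3 columns: plan_id, domain, url.
This is a composite key — the combination is unique, not each column individually.

(plan_id, domain, url)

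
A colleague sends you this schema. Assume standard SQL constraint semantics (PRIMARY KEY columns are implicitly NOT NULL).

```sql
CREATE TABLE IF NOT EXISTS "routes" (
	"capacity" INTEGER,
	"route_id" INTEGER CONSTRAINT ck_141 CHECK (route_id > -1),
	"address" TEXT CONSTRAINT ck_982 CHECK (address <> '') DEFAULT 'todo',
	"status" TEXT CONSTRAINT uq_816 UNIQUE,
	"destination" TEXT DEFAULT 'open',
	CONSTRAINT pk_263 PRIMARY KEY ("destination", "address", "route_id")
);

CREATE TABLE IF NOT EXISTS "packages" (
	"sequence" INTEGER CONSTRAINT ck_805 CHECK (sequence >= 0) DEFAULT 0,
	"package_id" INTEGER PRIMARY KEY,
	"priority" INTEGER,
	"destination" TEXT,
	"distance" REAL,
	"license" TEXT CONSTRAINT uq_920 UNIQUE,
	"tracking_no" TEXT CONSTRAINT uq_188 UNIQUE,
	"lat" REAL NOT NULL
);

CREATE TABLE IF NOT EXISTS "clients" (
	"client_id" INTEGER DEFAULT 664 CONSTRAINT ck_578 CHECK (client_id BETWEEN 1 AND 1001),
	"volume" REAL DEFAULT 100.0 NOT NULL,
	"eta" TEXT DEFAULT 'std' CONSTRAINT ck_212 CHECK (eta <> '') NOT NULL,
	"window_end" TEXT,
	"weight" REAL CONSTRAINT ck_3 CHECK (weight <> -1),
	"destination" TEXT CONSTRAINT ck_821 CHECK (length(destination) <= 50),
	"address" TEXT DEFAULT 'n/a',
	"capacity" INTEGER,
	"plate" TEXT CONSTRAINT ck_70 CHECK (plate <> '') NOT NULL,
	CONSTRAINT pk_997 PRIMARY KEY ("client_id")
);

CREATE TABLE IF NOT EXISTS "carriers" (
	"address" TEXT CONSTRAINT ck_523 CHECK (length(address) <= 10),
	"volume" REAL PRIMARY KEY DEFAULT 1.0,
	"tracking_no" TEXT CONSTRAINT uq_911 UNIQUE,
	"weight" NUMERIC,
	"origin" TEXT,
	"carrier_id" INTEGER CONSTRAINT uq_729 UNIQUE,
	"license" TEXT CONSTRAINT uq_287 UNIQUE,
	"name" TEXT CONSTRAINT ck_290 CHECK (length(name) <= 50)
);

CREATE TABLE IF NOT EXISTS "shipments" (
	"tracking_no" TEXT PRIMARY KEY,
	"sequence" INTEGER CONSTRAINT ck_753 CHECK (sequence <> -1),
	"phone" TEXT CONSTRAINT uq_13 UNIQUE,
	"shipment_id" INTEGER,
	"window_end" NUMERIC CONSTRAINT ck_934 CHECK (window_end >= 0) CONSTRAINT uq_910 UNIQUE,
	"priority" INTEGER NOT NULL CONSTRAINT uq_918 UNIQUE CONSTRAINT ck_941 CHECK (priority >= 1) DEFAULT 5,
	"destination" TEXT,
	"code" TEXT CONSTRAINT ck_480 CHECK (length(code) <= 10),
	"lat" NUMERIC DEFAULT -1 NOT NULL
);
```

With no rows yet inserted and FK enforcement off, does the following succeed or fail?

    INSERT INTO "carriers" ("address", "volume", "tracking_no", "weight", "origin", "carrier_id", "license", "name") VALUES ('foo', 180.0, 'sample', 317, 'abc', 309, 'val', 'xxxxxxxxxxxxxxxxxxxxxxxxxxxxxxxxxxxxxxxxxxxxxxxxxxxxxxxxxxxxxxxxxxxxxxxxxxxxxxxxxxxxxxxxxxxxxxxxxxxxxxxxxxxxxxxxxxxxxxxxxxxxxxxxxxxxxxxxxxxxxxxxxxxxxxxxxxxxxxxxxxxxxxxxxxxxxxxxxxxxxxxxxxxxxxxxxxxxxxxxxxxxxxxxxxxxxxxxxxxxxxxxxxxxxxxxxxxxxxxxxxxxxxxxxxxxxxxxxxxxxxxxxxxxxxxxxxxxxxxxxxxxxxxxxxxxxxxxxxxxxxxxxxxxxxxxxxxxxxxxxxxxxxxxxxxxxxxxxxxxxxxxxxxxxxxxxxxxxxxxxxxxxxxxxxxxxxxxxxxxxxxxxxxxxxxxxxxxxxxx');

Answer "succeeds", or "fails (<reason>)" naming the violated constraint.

The value 'xxxxxxxxxxxxxxxxxxxxxxxxxxxxxxxxxxxxxxxxxxxxxxxxxxxxxxxxxxxxxxxxxxxxxxxxxxxxxxxxxxxxxxxxxxxxxxxxxxxxxxxxxxxxxxxxxxxxxxxxxxxxxxxxxxxxxxxxxxxxxxxxxxxxxxxxxxxxxxxxxxxxxxxxxxxxxxxxxxxxxxxxxxxxxxxxxxxxxxxxxxxxxxxxxxxxxxxxxxxxxxxxxxxxxxxxxxxxxxxxxxxxxxxxxxxxxxxxxxxxxxxxxxxxxxxxxxxxxxxxxxxxxxxxxxxxxxxxxxxxxxxxxxxxxxxxxxxxxxxxxxxxxxxxxxxxxxxxxxxxxxxxxxxxxxxxxxxxxxxxxxxxxxxxxxxxxxxxxxxxxxxxxxxxxxxxxxxxxxxx' for name violates CHECK (length(name) <= 50).

fails (CHECK on name)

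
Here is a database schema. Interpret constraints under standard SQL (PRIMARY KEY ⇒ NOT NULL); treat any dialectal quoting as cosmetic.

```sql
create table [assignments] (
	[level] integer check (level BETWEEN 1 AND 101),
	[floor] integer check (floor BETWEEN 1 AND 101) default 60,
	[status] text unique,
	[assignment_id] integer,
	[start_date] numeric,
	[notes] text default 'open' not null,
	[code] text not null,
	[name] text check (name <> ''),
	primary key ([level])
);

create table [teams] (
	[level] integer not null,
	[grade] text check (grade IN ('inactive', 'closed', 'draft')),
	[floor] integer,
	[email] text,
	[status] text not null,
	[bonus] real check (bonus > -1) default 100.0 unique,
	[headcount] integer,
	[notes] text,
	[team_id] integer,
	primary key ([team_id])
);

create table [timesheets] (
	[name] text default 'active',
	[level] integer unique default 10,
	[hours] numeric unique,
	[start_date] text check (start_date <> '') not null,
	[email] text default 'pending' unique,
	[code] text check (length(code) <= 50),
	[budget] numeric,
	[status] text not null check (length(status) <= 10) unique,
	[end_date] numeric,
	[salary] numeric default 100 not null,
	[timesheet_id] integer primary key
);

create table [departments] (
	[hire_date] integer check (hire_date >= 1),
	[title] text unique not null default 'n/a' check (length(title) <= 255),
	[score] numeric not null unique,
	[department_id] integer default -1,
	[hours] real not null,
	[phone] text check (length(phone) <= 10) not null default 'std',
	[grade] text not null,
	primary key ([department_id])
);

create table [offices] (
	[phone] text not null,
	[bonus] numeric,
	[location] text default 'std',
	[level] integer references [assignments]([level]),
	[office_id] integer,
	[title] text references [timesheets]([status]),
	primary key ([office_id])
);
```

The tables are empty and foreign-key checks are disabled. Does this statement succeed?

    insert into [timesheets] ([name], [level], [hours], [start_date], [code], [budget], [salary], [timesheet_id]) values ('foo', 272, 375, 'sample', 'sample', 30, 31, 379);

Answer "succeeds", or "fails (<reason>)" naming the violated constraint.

status is omitted from the column list and has no DEFAULT, so it would receive NULL.
But status is declared NOT NULL.

fails (NOT NULL on status)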